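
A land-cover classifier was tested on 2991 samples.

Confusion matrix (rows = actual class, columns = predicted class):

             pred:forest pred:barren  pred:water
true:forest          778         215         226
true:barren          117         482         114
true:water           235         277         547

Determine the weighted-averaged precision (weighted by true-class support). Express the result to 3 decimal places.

0.617

Per-class precision (TP/(TP+FP)):
  forest: TP=778, FP=117+235=352 → 778/1130 = 0.6885
  barren: TP=482, FP=215+277=492 → 482/974 = 0.4949
  water: TP=547, FP=226+114=340 → 547/887 = 0.6167
Weighted-precision = Σ (supportᵢ/N)·precisionᵢ with N=2991: (1219/2991)·0.6885 + (713/2991)·0.4949 + (1059/2991)·0.6167 = 0.617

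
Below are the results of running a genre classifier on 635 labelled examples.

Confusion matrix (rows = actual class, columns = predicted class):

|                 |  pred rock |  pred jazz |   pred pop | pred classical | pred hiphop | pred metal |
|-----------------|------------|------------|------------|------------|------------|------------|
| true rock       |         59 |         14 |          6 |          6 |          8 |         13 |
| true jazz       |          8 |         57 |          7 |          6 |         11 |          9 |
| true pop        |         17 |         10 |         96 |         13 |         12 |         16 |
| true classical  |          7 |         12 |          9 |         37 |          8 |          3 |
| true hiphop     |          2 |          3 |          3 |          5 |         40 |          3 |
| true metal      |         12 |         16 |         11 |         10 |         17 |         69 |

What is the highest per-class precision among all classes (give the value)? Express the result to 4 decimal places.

0.7273

Per-class precision (TP/(TP+FP)):
  rock: TP=59, FP=8+17+7+2+12=46 → 59/105 = 0.56190
  jazz: TP=57, FP=14+10+12+3+16=55 → 57/112 = 0.50893
  pop: TP=96, FP=6+7+9+3+11=36 → 96/132 = 0.72727
  classical: TP=37, FP=6+6+13+5+10=40 → 37/77 = 0.48052
  hiphop: TP=40, FP=8+11+12+8+17=56 → 40/96 = 0.41667
  metal: TP=69, FP=13+9+16+3+3=44 → 69/113 = 0.61062
Highest is class 'pop' with precision = 0.7273.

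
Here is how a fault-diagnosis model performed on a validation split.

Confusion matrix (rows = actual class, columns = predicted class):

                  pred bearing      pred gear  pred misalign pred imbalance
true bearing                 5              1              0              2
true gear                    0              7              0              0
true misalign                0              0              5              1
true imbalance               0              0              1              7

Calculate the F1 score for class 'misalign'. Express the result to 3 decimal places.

0.833

Take TP from the diagonal, FP from the rest of the 'misalign' prediction marginal, FN from the rest of the 'misalign' actual marginal.
F1 score = 2·TP/(2·TP+FP+FN).
misalign: TP=5, FP=0+0+1=1, FN=0+0+1=1 → 10/12 = 0.8333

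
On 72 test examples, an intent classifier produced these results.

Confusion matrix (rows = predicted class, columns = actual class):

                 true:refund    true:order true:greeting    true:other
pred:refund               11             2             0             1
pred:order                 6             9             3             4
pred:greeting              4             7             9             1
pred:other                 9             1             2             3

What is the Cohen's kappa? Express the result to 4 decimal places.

0.2647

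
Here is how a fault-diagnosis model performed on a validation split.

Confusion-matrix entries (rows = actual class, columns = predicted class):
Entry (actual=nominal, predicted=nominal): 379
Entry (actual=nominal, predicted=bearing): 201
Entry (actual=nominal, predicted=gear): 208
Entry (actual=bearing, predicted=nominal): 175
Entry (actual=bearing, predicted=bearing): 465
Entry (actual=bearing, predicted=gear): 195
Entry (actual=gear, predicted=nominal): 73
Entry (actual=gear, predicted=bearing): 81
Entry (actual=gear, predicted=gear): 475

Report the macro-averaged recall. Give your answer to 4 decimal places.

0.5977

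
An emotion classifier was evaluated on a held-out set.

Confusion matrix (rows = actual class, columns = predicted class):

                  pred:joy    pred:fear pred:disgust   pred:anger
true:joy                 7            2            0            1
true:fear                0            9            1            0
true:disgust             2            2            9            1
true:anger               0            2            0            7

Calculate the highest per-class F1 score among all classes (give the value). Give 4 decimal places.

Per-class F1 score (2·TP/(2·TP+FP+FN)):
  joy: TP=7, FP=0+2+0=2, FN=2+0+1=3 → 14/19 = 0.73684
  fear: TP=9, FP=2+2+2=6, FN=0+1+0=1 → 18/25 = 0.72000
  disgust: TP=9, FP=0+1+0=1, FN=2+2+1=5 → 18/24 = 0.75000
  anger: TP=7, FP=1+0+1=2, FN=0+2+0=2 → 14/18 = 0.77778
Highest is class 'anger' with F1 score = 0.7778.

0.7778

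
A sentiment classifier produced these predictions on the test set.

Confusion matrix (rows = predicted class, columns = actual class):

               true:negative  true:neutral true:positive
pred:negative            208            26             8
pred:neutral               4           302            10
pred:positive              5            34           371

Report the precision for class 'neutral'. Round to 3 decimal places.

precision = TP/(TP+FP).
neutral: TP=302, FP=4+10=14 → 302/316 = 0.9557

0.956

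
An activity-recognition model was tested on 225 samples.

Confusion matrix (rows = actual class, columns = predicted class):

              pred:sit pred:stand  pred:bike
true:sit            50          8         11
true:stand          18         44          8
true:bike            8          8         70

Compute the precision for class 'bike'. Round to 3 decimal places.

precision = TP/(TP+FP).
bike: TP=70, FP=11+8=19 → 70/89 = 0.7865

0.787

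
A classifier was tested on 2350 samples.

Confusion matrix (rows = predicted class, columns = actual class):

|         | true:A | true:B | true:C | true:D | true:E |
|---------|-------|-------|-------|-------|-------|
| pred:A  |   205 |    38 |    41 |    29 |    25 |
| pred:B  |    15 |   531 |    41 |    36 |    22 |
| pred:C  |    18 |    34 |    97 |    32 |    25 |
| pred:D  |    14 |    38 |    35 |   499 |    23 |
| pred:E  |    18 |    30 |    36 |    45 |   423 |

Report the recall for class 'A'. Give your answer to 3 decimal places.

Take TP from the diagonal, FP from the rest of the 'A' prediction marginal, FN from the rest of the 'A' actual marginal.
recall = TP/(TP+FN).
A: TP=205, FN=15+18+14+18=65 → 205/270 = 0.7593

0.759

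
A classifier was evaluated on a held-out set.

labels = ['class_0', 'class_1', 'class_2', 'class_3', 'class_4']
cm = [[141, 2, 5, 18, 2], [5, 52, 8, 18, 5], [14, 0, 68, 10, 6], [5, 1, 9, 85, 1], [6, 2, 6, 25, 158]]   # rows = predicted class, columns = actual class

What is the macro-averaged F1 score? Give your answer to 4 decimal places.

Per-class F1 score (2·TP/(2·TP+FP+FN)):
  class_0: TP=141, FP=2+5+18+2=27, FN=5+14+5+6=30 → 282/339 = 0.83186
  class_1: TP=52, FP=5+8+18+5=36, FN=2+0+1+2=5 → 104/145 = 0.71724
  class_2: TP=68, FP=14+0+10+6=30, FN=5+8+9+6=28 → 136/194 = 0.70103
  class_3: TP=85, FP=5+1+9+1=16, FN=18+18+10+25=71 → 170/257 = 0.66148
  class_4: TP=158, FP=6+2+6+25=39, FN=2+5+6+1=14 → 316/369 = 0.85637
Macro-F1 score = mean = (0.83186 + 0.71724 + 0.70103 + 0.66148 + 0.85637) / 5 = 0.7536

0.7536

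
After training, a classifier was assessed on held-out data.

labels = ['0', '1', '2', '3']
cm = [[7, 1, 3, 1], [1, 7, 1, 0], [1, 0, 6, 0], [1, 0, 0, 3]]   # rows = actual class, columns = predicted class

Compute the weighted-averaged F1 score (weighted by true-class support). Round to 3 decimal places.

Per-class F1 score (2·TP/(2·TP+FP+FN)):
  0: TP=7, FP=1+1+1=3, FN=1+3+1=5 → 14/22 = 0.6364
  1: TP=7, FP=1+0+0=1, FN=1+1+0=2 → 14/17 = 0.8235
  2: TP=6, FP=3+1+0=4, FN=1+0+0=1 → 12/17 = 0.7059
  3: TP=3, FP=1+0+0=1, FN=1+0+0=1 → 6/8 = 0.7500
Weighted-F1 score = Σ (supportᵢ/N)·F1 scoreᵢ with N=32: (12/32)·0.6364 + (9/32)·0.8235 + (7/32)·0.7059 + (4/32)·0.7500 = 0.718

0.718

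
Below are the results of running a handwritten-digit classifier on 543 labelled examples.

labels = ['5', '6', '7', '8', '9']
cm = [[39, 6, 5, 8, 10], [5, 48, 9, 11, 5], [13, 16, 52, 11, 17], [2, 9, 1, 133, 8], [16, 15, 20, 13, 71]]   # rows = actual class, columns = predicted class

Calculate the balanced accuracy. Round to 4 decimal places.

Balanced accuracy = mean of per-class recall.
  5: recall = 39/68 = 0.57353
  6: recall = 48/78 = 0.61538
  7: recall = 52/109 = 0.47706
  8: recall = 133/153 = 0.86928
  9: recall = 71/135 = 0.52593
Mean = (0.57353 + 0.61538 + 0.47706 + 0.86928 + 0.52593) / 5 = 0.6122

0.6122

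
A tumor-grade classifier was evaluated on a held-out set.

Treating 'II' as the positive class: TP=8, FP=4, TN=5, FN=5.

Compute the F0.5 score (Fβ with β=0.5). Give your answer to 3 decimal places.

0.656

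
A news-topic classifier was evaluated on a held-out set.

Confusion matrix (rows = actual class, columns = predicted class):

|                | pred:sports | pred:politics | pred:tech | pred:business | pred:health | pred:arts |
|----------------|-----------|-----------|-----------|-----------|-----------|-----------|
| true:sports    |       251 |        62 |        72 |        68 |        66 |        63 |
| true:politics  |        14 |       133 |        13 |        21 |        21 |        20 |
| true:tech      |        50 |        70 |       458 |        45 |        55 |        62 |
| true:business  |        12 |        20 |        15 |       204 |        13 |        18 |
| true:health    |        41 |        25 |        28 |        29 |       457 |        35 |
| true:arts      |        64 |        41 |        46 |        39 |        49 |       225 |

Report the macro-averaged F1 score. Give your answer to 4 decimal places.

0.5739

Per-class F1 score (2·TP/(2·TP+FP+FN)):
  sports: TP=251, FP=14+50+12+41+64=181, FN=62+72+68+66+63=331 → 502/1014 = 0.49507
  politics: TP=133, FP=62+70+20+25+41=218, FN=14+13+21+21+20=89 → 266/573 = 0.46422
  tech: TP=458, FP=72+13+15+28+46=174, FN=50+70+45+55+62=282 → 916/1372 = 0.66764
  business: TP=204, FP=68+21+45+29+39=202, FN=12+20+15+13+18=78 → 408/688 = 0.59302
  health: TP=457, FP=66+21+55+13+49=204, FN=41+25+28+29+35=158 → 914/1276 = 0.71630
  arts: TP=225, FP=63+20+62+18+35=198, FN=64+41+46+39+49=239 → 450/887 = 0.50733
Macro-F1 score = mean = (0.49507 + 0.46422 + 0.66764 + 0.59302 + 0.71630 + 0.50733) / 6 = 0.5739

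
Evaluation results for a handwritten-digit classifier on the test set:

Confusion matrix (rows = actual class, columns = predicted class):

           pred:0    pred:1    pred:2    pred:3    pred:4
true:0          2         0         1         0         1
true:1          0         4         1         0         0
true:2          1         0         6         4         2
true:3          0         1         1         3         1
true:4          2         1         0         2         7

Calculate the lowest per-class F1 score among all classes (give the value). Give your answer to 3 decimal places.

Per-class F1 score (2·TP/(2·TP+FP+FN)):
  0: TP=2, FP=0+1+0+2=3, FN=0+1+0+1=2 → 4/9 = 0.4444
  1: TP=4, FP=0+0+1+1=2, FN=0+1+0+0=1 → 8/11 = 0.7273
  2: TP=6, FP=1+1+1+0=3, FN=1+0+4+2=7 → 12/22 = 0.5455
  3: TP=3, FP=0+0+4+2=6, FN=0+1+1+1=3 → 6/15 = 0.4000
  4: TP=7, FP=1+0+2+1=4, FN=2+1+0+2=5 → 14/23 = 0.6087
Lowest is class '3' with F1 score = 0.400.

0.400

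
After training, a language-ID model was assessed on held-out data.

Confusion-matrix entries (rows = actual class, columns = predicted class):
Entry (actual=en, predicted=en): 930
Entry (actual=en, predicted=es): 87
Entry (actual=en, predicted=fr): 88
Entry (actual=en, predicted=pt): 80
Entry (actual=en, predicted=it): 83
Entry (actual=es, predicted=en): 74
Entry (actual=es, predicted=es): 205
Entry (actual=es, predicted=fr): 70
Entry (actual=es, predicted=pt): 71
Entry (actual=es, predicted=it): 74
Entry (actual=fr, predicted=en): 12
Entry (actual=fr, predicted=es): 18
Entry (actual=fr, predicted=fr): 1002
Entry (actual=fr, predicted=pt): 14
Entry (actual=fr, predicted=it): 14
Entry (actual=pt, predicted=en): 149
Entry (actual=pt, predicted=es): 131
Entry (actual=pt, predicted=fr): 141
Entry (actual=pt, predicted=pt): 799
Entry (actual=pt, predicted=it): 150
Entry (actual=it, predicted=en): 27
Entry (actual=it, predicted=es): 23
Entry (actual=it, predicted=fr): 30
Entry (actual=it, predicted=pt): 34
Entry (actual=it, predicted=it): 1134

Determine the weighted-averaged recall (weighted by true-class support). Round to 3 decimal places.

Per-class recall (TP/(TP+FN)):
  en: TP=930, FN=87+88+80+83=338 → 930/1268 = 0.7334
  es: TP=205, FN=74+70+71+74=289 → 205/494 = 0.4150
  fr: TP=1002, FN=12+18+14+14=58 → 1002/1060 = 0.9453
  pt: TP=799, FN=149+131+141+150=571 → 799/1370 = 0.5832
  it: TP=1134, FN=27+23+30+34=114 → 1134/1248 = 0.9087
Weighted-recall = Σ (supportᵢ/N)·recallᵢ with N=5440: (1268/5440)·0.7334 + (494/5440)·0.4150 + (1060/5440)·0.9453 + (1370/5440)·0.5832 + (1248/5440)·0.9087 = 0.748

0.748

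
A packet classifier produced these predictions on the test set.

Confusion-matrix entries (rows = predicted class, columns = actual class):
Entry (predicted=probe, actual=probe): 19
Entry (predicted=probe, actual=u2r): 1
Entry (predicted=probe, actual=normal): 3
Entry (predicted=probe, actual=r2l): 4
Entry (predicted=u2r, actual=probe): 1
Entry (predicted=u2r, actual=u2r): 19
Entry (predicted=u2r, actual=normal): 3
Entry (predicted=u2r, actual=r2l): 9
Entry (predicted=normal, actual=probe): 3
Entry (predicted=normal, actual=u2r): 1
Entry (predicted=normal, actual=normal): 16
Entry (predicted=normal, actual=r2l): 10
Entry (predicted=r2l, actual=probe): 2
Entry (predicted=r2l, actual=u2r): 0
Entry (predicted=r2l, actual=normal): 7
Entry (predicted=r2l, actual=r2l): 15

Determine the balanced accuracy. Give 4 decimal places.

0.6528

Balanced accuracy = mean of per-class recall.
  probe: recall = 19/25 = 0.76000
  u2r: recall = 19/21 = 0.90476
  normal: recall = 16/29 = 0.55172
  r2l: recall = 15/38 = 0.39474
Mean = (0.76000 + 0.90476 + 0.55172 + 0.39474) / 4 = 0.6528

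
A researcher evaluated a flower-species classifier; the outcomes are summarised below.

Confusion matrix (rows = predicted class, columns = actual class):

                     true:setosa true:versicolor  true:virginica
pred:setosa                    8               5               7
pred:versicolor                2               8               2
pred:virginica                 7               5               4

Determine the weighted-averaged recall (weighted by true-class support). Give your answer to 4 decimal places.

Per-class recall (TP/(TP+FN)):
  setosa: TP=8, FN=2+7=9 → 8/17 = 0.47059
  versicolor: TP=8, FN=5+5=10 → 8/18 = 0.44444
  virginica: TP=4, FN=7+2=9 → 4/13 = 0.30769
Weighted-recall = Σ (supportᵢ/N)·recallᵢ with N=48: (17/48)·0.47059 + (18/48)·0.44444 + (13/48)·0.30769 = 0.4167

0.4167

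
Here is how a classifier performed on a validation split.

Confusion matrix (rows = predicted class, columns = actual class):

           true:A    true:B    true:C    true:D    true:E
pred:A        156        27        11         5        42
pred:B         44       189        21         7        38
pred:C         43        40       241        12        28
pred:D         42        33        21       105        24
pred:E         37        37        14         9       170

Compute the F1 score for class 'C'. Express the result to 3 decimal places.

F1 score = 2·TP/(2·TP+FP+FN).
C: TP=241, FP=43+40+12+28=123, FN=11+21+21+14=67 → 482/672 = 0.7173

0.717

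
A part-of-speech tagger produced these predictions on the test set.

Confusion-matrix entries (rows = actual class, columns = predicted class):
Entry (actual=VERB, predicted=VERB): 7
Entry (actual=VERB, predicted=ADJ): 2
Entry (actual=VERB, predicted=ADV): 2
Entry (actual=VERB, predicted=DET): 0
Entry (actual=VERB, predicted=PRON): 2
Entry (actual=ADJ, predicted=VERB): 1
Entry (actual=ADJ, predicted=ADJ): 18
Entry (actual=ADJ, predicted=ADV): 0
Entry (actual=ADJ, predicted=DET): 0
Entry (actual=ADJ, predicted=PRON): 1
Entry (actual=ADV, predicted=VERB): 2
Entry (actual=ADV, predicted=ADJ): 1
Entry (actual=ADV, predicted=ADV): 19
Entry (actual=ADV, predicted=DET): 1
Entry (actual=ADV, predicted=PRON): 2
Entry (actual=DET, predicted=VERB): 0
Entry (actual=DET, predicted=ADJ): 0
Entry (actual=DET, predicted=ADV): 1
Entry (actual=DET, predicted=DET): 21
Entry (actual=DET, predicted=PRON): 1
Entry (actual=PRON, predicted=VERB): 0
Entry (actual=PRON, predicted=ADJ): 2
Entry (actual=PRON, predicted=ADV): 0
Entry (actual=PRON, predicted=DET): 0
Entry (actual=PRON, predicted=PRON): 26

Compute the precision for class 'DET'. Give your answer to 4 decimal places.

0.9545

precision = TP/(TP+FP).
DET: TP=21, FP=0+0+1+0=1 → 21/22 = 0.95455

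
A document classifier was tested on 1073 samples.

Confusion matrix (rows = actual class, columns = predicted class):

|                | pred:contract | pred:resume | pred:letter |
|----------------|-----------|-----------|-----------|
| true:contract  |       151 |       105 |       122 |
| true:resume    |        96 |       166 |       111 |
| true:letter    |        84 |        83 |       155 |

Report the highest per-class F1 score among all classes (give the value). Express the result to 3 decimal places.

Per-class F1 score (2·TP/(2·TP+FP+FN)):
  contract: TP=151, FP=96+84=180, FN=105+122=227 → 302/709 = 0.4260
  resume: TP=166, FP=105+83=188, FN=96+111=207 → 332/727 = 0.4567
  letter: TP=155, FP=122+111=233, FN=84+83=167 → 310/710 = 0.4366
Highest is class 'resume' with F1 score = 0.457.

0.457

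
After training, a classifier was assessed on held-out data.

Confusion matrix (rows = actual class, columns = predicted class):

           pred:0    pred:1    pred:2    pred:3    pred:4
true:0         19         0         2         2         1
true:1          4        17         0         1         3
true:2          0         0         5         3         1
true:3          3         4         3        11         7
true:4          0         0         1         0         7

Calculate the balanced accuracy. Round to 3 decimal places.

0.659

Balanced accuracy = mean of per-class recall.
  0: recall = 19/24 = 0.7917
  1: recall = 17/25 = 0.6800
  2: recall = 5/9 = 0.5556
  3: recall = 11/28 = 0.3929
  4: recall = 7/8 = 0.8750
Mean = (0.7917 + 0.6800 + 0.5556 + 0.3929 + 0.8750) / 5 = 0.659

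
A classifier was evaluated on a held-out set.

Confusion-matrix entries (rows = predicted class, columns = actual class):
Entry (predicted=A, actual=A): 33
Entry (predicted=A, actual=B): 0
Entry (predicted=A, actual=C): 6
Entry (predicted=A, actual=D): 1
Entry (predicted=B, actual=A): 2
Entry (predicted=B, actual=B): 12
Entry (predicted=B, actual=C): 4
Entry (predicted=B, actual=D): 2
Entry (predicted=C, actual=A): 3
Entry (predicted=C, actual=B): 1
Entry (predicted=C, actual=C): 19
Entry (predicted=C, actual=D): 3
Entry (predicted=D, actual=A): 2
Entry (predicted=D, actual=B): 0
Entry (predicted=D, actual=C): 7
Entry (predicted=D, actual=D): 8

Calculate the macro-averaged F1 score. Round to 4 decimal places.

Per-class F1 score (2·TP/(2·TP+FP+FN)):
  A: TP=33, FP=0+6+1=7, FN=2+3+2=7 → 66/80 = 0.82500
  B: TP=12, FP=2+4+2=8, FN=0+1+0=1 → 24/33 = 0.72727
  C: TP=19, FP=3+1+3=7, FN=6+4+7=17 → 38/62 = 0.61290
  D: TP=8, FP=2+0+7=9, FN=1+2+3=6 → 16/31 = 0.51613
Macro-F1 score = mean = (0.82500 + 0.72727 + 0.61290 + 0.51613) / 4 = 0.6703

0.6703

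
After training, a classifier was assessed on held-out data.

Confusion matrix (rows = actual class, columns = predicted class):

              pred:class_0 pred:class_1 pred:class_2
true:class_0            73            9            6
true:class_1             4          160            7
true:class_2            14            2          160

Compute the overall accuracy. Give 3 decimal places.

0.903

Accuracy = trace / total = (73+160+160=393) / 435 = 393/435 = 0.903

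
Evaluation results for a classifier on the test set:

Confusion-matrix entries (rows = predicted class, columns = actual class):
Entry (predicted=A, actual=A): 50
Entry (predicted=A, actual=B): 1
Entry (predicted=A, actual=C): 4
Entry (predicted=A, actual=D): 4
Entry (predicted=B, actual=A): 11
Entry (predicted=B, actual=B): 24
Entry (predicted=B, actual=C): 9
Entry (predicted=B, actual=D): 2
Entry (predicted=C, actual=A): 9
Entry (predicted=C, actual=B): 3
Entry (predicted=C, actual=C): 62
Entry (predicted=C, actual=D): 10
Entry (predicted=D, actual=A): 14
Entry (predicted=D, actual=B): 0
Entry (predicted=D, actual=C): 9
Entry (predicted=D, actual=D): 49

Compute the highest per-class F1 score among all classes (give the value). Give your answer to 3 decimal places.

0.738

Per-class F1 score (2·TP/(2·TP+FP+FN)):
  A: TP=50, FP=1+4+4=9, FN=11+9+14=34 → 100/143 = 0.6993
  B: TP=24, FP=11+9+2=22, FN=1+3+0=4 → 48/74 = 0.6486
  C: TP=62, FP=9+3+10=22, FN=4+9+9=22 → 124/168 = 0.7381
  D: TP=49, FP=14+0+9=23, FN=4+2+10=16 → 98/137 = 0.7153
Highest is class 'C' with F1 score = 0.738.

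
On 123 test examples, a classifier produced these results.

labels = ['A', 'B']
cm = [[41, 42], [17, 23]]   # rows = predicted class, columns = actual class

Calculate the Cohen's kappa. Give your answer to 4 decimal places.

0.0594

Observed agreement pₒ = trace/N = 64/123 = 0.52033
Expected agreement pₑ = Σ (rowᵢ·colᵢ)/N² = (58·83 + 65·40)/123² = 0.49005
κ = (pₒ − pₑ)/(1 − pₑ) = (0.52033 − 0.49005)/(1 − 0.49005) = 0.0594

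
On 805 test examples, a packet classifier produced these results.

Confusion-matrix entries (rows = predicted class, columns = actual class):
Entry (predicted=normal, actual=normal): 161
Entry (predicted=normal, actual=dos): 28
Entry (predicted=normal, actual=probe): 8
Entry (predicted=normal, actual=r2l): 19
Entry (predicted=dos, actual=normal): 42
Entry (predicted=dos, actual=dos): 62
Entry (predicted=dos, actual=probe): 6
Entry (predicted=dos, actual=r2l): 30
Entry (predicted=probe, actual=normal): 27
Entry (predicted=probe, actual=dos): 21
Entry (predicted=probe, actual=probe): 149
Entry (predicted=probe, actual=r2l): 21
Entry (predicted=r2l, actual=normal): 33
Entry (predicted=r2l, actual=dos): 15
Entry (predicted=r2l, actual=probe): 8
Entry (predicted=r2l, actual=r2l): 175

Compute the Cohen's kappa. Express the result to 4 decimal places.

0.5670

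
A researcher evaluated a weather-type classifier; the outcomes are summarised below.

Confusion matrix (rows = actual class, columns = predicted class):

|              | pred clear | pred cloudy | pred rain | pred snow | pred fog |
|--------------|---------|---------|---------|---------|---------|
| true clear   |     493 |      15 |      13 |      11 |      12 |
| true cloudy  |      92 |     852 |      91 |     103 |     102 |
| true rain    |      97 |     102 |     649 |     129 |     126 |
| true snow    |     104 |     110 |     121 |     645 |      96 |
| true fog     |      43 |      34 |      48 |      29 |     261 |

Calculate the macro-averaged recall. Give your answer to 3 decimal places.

0.682

Per-class recall (TP/(TP+FN)):
  clear: TP=493, FN=15+13+11+12=51 → 493/544 = 0.9063
  cloudy: TP=852, FN=92+91+103+102=388 → 852/1240 = 0.6871
  rain: TP=649, FN=97+102+129+126=454 → 649/1103 = 0.5884
  snow: TP=645, FN=104+110+121+96=431 → 645/1076 = 0.5994
  fog: TP=261, FN=43+34+48+29=154 → 261/415 = 0.6289
Macro-recall = mean = (0.9063 + 0.6871 + 0.5884 + 0.5994 + 0.6289) / 5 = 0.682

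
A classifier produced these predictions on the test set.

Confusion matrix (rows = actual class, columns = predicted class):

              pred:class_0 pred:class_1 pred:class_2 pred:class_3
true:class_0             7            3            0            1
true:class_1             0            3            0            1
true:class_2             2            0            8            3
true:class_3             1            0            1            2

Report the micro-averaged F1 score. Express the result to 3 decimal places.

Micro-averaging pools counts across classes: ΣTP=20, ΣFP=12, ΣFN=12.
Micro-F1 score = 2·TP/(2·TP+FP+FN) on pooled counts = 0.625 (equals overall accuracy in single-label multiclass).

0.625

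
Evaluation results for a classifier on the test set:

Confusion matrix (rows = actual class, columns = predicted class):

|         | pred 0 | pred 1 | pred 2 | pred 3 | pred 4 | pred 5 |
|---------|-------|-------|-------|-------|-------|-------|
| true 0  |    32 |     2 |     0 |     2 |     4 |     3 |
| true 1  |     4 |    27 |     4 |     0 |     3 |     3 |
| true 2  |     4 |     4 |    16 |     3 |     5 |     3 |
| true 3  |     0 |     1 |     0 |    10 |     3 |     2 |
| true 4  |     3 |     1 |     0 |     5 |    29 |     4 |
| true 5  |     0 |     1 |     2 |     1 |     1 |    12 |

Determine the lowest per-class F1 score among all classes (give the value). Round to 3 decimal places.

Per-class F1 score (2·TP/(2·TP+FP+FN)):
  0: TP=32, FP=4+4+0+3+0=11, FN=2+0+2+4+3=11 → 64/86 = 0.7442
  1: TP=27, FP=2+4+1+1+1=9, FN=4+4+0+3+3=14 → 54/77 = 0.7013
  2: TP=16, FP=0+4+0+0+2=6, FN=4+4+3+5+3=19 → 32/57 = 0.5614
  3: TP=10, FP=2+0+3+5+1=11, FN=0+1+0+3+2=6 → 20/37 = 0.5405
  4: TP=29, FP=4+3+5+3+1=16, FN=3+1+0+5+4=13 → 58/87 = 0.6667
  5: TP=12, FP=3+3+3+2+4=15, FN=0+1+2+1+1=5 → 24/44 = 0.5455
Lowest is class '3' with F1 score = 0.541.

0.541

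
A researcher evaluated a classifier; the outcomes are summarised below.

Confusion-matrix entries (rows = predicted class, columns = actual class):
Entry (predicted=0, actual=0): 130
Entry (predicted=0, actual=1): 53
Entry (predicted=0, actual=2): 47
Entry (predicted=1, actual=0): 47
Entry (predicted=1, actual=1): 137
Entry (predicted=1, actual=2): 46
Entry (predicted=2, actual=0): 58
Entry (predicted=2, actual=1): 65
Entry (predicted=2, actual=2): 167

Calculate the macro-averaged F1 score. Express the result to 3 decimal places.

0.577

Per-class F1 score (2·TP/(2·TP+FP+FN)):
  0: TP=130, FP=53+47=100, FN=47+58=105 → 260/465 = 0.5591
  1: TP=137, FP=47+46=93, FN=53+65=118 → 274/485 = 0.5649
  2: TP=167, FP=58+65=123, FN=47+46=93 → 334/550 = 0.6073
Macro-F1 score = mean = (0.5591 + 0.5649 + 0.6073) / 3 = 0.577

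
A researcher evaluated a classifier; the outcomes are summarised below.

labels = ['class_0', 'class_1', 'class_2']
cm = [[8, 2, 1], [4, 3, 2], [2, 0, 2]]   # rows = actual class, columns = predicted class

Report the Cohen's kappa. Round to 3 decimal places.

Observed agreement pₒ = trace/N = 13/24 = 0.5417
Expected agreement pₑ = Σ (rowᵢ·colᵢ)/N² = (11·14 + 9·5 + 4·5)/24² = 0.3802
κ = (pₒ − pₑ)/(1 − pₑ) = (0.5417 − 0.3802)/(1 − 0.3802) = 0.261

0.261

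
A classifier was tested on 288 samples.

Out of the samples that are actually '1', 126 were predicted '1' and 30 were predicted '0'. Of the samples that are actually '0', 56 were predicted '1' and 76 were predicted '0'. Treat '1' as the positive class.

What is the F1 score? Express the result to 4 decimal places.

0.7456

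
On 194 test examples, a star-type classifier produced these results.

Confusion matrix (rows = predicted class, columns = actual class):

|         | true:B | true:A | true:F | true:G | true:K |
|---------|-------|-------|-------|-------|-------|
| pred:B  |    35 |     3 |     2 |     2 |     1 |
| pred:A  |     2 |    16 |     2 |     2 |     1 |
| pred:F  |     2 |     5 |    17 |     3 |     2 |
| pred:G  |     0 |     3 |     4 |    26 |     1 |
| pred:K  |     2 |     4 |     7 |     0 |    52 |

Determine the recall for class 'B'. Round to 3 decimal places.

0.854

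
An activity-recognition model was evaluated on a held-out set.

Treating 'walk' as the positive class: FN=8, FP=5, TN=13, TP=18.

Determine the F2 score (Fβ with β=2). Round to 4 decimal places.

Fβ = (1+β²)·TP / ((1+β²)·TP + β²·FN + FP), with β²=4
= 5·18 / (5·18 + 4·8 + 5) = 0.7087

0.7087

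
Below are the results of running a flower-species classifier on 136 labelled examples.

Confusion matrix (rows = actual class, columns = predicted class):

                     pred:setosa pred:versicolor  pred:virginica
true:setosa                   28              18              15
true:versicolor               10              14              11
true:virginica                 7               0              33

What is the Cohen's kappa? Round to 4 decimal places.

0.3239

Observed agreement pₒ = trace/N = 75/136 = 0.55147
Expected agreement pₑ = Σ (rowᵢ·colᵢ)/N² = (61·45 + 35·32 + 40·59)/136² = 0.33656
κ = (pₒ − pₑ)/(1 − pₑ) = (0.55147 − 0.33656)/(1 − 0.33656) = 0.3239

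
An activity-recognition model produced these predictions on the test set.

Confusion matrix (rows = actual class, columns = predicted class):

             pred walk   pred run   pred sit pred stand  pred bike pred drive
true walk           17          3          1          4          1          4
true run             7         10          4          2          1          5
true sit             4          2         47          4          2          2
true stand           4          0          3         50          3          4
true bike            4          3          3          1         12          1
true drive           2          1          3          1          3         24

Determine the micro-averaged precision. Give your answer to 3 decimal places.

Micro-averaging pools counts across classes: ΣTP=160, ΣFP=82, ΣFN=82.
Micro-precision = TP/(TP+FP) on pooled counts = 0.661 (equals overall accuracy in single-label multiclass).

0.661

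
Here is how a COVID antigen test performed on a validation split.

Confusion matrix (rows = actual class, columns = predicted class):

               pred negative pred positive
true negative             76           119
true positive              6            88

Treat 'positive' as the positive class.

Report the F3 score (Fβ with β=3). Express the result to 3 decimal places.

Fβ = (1+β²)·TP / ((1+β²)·TP + β²·FN + FP), with β²=9
= 10·88 / (10·88 + 9·6 + 119) = 0.836

0.836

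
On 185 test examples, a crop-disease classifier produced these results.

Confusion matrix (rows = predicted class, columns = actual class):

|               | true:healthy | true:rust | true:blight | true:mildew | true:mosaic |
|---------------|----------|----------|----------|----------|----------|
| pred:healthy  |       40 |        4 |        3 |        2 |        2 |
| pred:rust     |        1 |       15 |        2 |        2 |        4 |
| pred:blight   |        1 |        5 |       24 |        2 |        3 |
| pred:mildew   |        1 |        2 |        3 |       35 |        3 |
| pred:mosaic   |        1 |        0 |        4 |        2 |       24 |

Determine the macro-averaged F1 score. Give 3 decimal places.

Per-class F1 score (2·TP/(2·TP+FP+FN)):
  healthy: TP=40, FP=4+3+2+2=11, FN=1+1+1+1=4 → 80/95 = 0.8421
  rust: TP=15, FP=1+2+2+4=9, FN=4+5+2+0=11 → 30/50 = 0.6000
  blight: TP=24, FP=1+5+2+3=11, FN=3+2+3+4=12 → 48/71 = 0.6761
  mildew: TP=35, FP=1+2+3+3=9, FN=2+2+2+2=8 → 70/87 = 0.8046
  mosaic: TP=24, FP=1+0+4+2=7, FN=2+4+3+3=12 → 48/67 = 0.7164
Macro-F1 score = mean = (0.8421 + 0.6000 + 0.6761 + 0.8046 + 0.7164) / 5 = 0.728

0.728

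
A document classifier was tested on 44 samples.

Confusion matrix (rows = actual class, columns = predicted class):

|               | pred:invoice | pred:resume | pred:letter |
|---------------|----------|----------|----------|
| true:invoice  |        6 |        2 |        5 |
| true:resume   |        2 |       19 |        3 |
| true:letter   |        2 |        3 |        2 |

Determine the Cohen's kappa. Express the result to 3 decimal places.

Observed agreement pₒ = trace/N = 27/44 = 0.6136
Expected agreement pₑ = Σ (rowᵢ·colᵢ)/N² = (13·10 + 24·24 + 7·10)/44² = 0.4008
κ = (pₒ − pₑ)/(1 − pₑ) = (0.6136 − 0.4008)/(1 − 0.4008) = 0.355

0.355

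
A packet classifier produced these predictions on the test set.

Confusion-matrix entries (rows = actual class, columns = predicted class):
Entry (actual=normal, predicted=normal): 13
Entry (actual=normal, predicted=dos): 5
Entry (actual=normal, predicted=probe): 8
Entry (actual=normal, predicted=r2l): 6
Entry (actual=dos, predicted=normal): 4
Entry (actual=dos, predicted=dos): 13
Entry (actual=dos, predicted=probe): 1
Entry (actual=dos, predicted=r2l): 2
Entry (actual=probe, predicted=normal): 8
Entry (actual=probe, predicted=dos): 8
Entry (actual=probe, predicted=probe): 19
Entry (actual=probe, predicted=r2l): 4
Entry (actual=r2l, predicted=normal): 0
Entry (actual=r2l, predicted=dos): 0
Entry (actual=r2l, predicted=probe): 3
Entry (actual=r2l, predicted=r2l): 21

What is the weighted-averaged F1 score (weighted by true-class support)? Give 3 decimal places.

Per-class F1 score (2·TP/(2·TP+FP+FN)):
  normal: TP=13, FP=4+8+0=12, FN=5+8+6=19 → 26/57 = 0.4561
  dos: TP=13, FP=5+8+0=13, FN=4+1+2=7 → 26/46 = 0.5652
  probe: TP=19, FP=8+1+3=12, FN=8+8+4=20 → 38/70 = 0.5429
  r2l: TP=21, FP=6+2+4=12, FN=0+0+3=3 → 42/57 = 0.7368
Weighted-F1 score = Σ (supportᵢ/N)·F1 scoreᵢ with N=115: (32/115)·0.4561 + (20/115)·0.5652 + (39/115)·0.5429 + (24/115)·0.7368 = 0.563

0.563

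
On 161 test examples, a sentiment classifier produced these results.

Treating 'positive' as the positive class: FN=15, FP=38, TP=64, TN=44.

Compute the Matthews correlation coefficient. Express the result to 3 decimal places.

0.360

MCC = (TP·TN − FP·FN) / √((TP+FP)(TP+FN)(TN+FP)(TN+FN))
Numerator = 64·44 − 38·15 = 2246
Denominator = √(102·79·82·59) = √38984604 = 6243.7652
MCC = 2246 / 6243.7652 = 0.360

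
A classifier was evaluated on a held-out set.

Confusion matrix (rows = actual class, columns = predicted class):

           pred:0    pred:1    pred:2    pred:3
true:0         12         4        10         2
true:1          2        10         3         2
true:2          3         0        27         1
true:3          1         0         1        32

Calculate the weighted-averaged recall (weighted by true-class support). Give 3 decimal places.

Per-class recall (TP/(TP+FN)):
  0: TP=12, FN=4+10+2=16 → 12/28 = 0.4286
  1: TP=10, FN=2+3+2=7 → 10/17 = 0.5882
  2: TP=27, FN=3+0+1=4 → 27/31 = 0.8710
  3: TP=32, FN=1+0+1=2 → 32/34 = 0.9412
Weighted-recall = Σ (supportᵢ/N)·recallᵢ with N=110: (28/110)·0.4286 + (17/110)·0.5882 + (31/110)·0.8710 + (34/110)·0.9412 = 0.736

0.736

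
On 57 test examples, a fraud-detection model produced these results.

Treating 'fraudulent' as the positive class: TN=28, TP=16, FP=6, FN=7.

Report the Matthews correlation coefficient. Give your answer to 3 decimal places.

MCC = (TP·TN − FP·FN) / √((TP+FP)(TP+FN)(TN+FP)(TN+FN))
Numerator = 16·28 − 6·7 = 406
Denominator = √(22·23·34·35) = √602140 = 775.9768
MCC = 406 / 775.9768 = 0.523

0.523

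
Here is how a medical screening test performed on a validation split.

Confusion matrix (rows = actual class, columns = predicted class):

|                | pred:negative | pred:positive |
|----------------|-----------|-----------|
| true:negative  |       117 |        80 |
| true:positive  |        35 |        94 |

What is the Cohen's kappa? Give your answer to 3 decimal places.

Observed agreement pₒ = trace/N = 211/326 = 0.6472
Expected agreement pₑ = Σ (rowᵢ·colᵢ)/N² = (197·152 + 129·174)/326² = 0.4930
κ = (pₒ − pₑ)/(1 − pₑ) = (0.6472 − 0.4930)/(1 − 0.4930) = 0.304

0.304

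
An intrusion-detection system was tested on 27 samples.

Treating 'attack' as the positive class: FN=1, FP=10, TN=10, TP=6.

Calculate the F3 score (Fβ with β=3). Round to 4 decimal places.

Fβ = (1+β²)·TP / ((1+β²)·TP + β²·FN + FP), with β²=9
= 10·6 / (10·6 + 9·1 + 10) = 0.7595

0.7595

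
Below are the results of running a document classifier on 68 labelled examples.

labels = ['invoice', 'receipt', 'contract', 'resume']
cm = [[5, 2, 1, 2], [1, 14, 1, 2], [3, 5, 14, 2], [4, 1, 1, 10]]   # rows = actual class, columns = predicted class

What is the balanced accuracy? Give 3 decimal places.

0.622

Balanced accuracy = mean of per-class recall.
  invoice: recall = 5/10 = 0.5000
  receipt: recall = 14/18 = 0.7778
  contract: recall = 14/24 = 0.5833
  resume: recall = 10/16 = 0.6250
Mean = (0.5000 + 0.7778 + 0.5833 + 0.6250) / 4 = 0.622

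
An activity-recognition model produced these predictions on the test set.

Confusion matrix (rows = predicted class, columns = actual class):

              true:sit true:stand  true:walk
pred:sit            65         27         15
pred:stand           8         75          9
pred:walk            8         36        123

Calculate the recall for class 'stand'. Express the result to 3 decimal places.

0.543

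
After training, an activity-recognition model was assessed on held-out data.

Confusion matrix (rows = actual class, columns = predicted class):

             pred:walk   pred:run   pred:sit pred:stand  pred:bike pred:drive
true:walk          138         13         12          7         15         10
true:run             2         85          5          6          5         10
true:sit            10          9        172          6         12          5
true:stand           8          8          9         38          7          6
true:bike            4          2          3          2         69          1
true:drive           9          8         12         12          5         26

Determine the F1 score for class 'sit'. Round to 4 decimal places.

Treat 'sit' as positive and all other classes as negative.
F1 score = 2·TP/(2·TP+FP+FN).
sit: TP=172, FP=12+5+9+3+12=41, FN=10+9+6+12+5=42 → 344/427 = 0.80562

0.8056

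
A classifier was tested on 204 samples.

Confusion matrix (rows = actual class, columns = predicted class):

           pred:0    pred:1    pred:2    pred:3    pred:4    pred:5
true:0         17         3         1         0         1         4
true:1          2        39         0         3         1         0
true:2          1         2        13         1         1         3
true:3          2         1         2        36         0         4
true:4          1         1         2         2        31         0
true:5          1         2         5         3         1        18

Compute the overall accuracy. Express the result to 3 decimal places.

0.755

Accuracy = trace / total = (17+39+13+36+31+18=154) / 204 = 154/204 = 0.755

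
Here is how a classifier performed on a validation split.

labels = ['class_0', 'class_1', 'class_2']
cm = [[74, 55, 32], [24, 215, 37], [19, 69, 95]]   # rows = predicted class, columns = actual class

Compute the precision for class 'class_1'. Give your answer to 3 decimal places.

Treat 'class_1' as positive and all other classes as negative.
precision = TP/(TP+FP).
class_1: TP=215, FP=24+37=61 → 215/276 = 0.7790

0.779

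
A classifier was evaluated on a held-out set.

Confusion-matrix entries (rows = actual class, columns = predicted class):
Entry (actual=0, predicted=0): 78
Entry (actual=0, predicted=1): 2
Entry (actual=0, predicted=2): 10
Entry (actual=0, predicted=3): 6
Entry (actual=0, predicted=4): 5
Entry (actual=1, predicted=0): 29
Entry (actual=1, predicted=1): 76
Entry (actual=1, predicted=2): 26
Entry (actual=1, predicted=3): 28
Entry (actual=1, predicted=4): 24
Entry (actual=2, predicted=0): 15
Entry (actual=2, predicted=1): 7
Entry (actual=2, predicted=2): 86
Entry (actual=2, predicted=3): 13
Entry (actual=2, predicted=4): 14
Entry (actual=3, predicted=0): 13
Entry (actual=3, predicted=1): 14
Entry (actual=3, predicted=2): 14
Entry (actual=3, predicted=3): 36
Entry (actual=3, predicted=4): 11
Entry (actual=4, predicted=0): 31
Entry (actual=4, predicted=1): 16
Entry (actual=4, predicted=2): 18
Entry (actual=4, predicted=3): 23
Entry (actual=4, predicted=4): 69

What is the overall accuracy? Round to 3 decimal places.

Accuracy = trace / total = (78+76+86+36+69=345) / 664 = 345/664 = 0.520

0.520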